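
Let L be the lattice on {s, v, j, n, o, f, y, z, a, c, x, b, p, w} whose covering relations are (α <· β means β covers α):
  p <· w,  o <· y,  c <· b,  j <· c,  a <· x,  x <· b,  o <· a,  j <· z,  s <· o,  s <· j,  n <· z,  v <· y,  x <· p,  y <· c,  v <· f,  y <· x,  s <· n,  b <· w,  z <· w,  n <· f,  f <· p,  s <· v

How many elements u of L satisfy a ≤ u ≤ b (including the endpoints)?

3

The interval [a, b] = {a, b, x}, which has 3 elements.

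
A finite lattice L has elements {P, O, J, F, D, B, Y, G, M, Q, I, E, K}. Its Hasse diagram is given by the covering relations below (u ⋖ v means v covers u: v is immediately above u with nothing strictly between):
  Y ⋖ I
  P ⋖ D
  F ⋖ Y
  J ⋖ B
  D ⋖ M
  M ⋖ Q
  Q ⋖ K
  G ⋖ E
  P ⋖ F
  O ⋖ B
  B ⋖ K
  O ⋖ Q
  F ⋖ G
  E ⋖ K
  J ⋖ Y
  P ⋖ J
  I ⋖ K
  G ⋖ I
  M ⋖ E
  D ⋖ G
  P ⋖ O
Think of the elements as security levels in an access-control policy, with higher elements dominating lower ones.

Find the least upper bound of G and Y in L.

Common upper bounds of {G, Y}: I, K.
The least among these is I.

I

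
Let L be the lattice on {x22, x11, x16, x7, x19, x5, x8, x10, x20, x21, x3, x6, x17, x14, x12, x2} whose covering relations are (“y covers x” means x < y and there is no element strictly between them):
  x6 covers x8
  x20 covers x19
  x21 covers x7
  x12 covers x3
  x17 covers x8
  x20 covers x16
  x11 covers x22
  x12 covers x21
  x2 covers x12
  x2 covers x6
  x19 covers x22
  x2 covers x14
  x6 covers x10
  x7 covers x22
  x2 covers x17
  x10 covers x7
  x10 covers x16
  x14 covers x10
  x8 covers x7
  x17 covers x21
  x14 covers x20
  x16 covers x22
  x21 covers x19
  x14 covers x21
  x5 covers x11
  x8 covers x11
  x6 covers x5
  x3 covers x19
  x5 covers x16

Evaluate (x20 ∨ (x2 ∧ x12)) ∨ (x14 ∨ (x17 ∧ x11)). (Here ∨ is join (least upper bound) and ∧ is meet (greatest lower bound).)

x2 ∧ x12 = x12
x20 ∨ x12 = x2
x17 ∧ x11 = x11
x14 ∨ x11 = x2
x2 ∨ x2 = x2

x2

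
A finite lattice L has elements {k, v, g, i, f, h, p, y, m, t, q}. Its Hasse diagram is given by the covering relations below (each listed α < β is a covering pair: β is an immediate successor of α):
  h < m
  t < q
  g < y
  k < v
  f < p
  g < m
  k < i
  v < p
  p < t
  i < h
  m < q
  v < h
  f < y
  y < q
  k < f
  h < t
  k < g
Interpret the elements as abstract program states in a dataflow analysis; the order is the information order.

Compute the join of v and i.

Common upper bounds of {v, i}: h, m, q, t.
The least among these is h.

h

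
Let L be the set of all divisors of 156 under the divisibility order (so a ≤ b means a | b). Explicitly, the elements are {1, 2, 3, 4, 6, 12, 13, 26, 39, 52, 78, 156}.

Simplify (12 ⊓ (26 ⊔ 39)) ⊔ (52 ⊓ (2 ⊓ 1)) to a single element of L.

6

26 ∨ 39 = 78
12 ∧ 78 = 6
2 ∧ 1 = 1
52 ∧ 1 = 1
6 ∨ 1 = 6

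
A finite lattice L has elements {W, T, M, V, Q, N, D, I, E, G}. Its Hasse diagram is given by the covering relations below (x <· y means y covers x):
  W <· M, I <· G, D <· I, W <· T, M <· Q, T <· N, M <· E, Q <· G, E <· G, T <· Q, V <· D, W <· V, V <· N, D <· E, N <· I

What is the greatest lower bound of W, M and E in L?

Common lower bounds of {W, M, E}: W.
The greatest among these is W.

W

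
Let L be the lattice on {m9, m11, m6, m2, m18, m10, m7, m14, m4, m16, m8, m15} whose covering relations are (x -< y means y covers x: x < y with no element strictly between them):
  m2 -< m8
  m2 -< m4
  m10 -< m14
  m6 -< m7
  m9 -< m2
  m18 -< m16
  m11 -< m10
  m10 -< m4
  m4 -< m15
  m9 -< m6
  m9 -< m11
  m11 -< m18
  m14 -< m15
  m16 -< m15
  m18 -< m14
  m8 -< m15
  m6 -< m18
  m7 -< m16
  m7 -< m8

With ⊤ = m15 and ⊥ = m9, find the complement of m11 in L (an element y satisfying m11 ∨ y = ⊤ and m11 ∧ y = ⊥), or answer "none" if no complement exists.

Need y with m11 ∨ y = m15 and m11 ∧ y = m9.
Checking each element gives: m8.

m8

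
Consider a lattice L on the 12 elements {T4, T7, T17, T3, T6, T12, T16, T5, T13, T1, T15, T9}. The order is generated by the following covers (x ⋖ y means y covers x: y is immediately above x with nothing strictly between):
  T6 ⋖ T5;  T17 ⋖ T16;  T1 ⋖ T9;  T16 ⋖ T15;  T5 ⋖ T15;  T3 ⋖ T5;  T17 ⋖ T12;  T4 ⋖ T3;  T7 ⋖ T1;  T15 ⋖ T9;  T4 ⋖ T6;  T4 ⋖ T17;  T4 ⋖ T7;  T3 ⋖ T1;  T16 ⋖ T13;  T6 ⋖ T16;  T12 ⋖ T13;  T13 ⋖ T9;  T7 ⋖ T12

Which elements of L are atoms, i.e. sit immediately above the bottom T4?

T17, T3, T6, T7

The atoms are exactly the elements that cover T4: T17, T3, T6, T7.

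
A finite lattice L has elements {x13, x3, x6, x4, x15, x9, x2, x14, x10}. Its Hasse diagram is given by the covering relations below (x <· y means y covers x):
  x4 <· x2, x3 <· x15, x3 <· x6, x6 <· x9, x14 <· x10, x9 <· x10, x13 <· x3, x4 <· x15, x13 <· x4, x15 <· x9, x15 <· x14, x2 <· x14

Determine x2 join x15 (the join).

x14

Common upper bounds of {x2, x15}: x10, x14.
The least among these is x14.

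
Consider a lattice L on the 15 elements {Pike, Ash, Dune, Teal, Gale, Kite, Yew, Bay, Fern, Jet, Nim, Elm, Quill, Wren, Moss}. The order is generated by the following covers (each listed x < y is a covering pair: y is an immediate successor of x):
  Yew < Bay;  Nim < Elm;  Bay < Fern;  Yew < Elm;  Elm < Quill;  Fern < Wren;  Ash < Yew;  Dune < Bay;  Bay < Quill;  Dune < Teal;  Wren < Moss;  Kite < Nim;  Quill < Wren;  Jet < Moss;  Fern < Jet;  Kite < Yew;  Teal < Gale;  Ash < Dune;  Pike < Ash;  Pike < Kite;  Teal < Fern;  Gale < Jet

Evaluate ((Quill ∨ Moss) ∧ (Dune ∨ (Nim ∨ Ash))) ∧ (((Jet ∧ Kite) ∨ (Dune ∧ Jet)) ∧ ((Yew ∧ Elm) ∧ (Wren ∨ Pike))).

Yew

Quill ∨ Moss = Moss
Nim ∨ Ash = Elm
Dune ∨ Elm = Quill
Moss ∧ Quill = Quill
Jet ∧ Kite = Kite
Dune ∧ Jet = Dune
Kite ∨ Dune = Bay
Yew ∧ Elm = Yew
Wren ∨ Pike = Wren
Yew ∧ Wren = Yew
Bay ∧ Yew = Yew
Quill ∧ Yew = Yew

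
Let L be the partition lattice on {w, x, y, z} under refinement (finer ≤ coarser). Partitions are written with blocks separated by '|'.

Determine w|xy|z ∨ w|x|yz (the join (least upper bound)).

w|xyz

Common upper bounds of {w|xy|z, w|x|yz}: wxyz, w|xyz.
The least among these is w|xyz.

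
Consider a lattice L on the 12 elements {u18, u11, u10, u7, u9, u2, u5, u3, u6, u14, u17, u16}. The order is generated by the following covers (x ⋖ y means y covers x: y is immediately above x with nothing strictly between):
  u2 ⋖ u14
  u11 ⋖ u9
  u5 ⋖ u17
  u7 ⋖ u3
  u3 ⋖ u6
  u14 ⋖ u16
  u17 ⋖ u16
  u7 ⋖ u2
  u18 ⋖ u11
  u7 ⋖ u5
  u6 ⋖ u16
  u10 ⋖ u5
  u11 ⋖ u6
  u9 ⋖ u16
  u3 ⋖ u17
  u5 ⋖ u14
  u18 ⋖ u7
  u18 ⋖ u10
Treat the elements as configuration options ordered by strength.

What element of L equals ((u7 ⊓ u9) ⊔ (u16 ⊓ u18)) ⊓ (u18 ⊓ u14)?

u7 ∧ u9 = u18
u16 ∧ u18 = u18
u18 ∨ u18 = u18
u18 ∧ u14 = u18
u18 ∧ u18 = u18

u18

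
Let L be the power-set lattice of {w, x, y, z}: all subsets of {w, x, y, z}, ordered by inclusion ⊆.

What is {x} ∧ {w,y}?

Under ⊆, meet is intersection: {x} ∩ {w,y} = {}.

{}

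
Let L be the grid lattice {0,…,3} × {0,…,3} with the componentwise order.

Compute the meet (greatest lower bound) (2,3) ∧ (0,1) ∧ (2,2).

(0,1)

Common lower bounds of {(2,3), (0,1), (2,2)}: (0,0), (0,1).
The greatest among these is (0,1).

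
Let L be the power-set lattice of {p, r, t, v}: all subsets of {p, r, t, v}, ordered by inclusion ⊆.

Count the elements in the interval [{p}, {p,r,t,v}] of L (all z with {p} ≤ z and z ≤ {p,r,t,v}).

8

The interval [{p}, {p,r,t,v}] = {{p,r,t,v}, {p,r,t}, {p,r,v}, {p,r}, {p,t,v}, {p,t}, {p,v}, {p}}, which has 8 elements.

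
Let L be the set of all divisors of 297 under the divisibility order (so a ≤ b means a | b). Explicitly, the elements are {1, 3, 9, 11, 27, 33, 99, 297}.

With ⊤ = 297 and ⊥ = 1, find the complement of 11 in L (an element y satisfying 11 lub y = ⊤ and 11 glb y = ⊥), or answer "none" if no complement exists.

27

Need y with 11 ∨ y = 297 and 11 ∧ y = 1.
Checking each element gives: 27.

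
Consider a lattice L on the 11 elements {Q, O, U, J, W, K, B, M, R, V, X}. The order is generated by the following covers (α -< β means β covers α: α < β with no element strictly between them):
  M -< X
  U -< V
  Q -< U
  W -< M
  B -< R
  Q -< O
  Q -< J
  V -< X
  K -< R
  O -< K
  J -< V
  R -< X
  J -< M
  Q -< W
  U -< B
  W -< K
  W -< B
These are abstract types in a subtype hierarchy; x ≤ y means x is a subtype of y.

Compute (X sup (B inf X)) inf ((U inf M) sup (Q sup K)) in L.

K

B ∧ X = B
X ∨ B = X
U ∧ M = Q
Q ∨ K = K
Q ∨ K = K
X ∧ K = K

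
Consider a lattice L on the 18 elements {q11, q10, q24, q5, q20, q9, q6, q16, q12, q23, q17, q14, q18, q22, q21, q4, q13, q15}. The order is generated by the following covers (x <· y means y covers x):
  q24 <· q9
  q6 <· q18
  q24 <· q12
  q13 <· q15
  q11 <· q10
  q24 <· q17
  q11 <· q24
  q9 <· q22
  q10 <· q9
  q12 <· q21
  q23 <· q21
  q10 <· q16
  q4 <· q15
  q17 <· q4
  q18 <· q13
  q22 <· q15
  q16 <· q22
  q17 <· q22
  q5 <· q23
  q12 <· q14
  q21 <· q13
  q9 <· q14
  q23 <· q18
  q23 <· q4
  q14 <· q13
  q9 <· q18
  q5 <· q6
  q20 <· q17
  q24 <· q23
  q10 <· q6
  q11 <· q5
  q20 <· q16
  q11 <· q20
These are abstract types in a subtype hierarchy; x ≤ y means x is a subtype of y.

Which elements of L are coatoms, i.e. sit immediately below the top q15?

The coatoms are exactly the elements covered by q15: q13, q22, q4.

q13, q22, q4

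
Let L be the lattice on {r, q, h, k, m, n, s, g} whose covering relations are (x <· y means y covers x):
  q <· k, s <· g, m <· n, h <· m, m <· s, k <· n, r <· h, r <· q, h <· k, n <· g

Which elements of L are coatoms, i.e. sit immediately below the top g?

n, s

The coatoms are exactly the elements covered by g: n, s.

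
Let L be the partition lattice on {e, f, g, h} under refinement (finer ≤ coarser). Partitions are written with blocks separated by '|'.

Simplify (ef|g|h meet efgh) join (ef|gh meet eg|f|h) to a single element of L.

ef|g|h ∧ efgh = ef|g|h
ef|gh ∧ eg|f|h = e|f|g|h
ef|g|h ∨ e|f|g|h = ef|g|h

ef|g|h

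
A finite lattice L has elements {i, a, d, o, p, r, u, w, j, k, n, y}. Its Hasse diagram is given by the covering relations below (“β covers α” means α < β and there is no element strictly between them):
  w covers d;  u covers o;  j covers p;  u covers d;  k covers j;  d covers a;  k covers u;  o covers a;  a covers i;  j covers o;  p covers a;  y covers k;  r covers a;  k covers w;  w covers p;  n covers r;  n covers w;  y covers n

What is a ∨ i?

a

Common upper bounds of {a, i}: a, d, j, k, n, o, p, r, u, w, y.
The least among these is a.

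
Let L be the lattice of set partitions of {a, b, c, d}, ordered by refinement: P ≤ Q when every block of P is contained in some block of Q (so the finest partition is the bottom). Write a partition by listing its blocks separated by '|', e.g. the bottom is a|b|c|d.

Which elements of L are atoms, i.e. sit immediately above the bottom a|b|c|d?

The atoms are exactly the elements that cover a|b|c|d: ab|c|d, ac|b|d, ad|b|c, a|bc|d, a|bd|c, a|b|cd.

ab|c|d, ac|b|d, ad|b|c, a|bc|d, a|bd|c, a|b|cd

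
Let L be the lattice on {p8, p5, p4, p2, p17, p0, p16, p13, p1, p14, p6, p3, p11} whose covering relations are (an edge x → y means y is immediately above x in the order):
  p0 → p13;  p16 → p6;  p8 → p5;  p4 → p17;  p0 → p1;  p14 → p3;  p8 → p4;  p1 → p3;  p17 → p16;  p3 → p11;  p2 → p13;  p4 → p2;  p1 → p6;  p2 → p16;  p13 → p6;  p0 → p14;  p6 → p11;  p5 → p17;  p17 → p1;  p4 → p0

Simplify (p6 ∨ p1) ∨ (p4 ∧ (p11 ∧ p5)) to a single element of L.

p6

p6 ∨ p1 = p6
p11 ∧ p5 = p5
p4 ∧ p5 = p8
p6 ∨ p8 = p6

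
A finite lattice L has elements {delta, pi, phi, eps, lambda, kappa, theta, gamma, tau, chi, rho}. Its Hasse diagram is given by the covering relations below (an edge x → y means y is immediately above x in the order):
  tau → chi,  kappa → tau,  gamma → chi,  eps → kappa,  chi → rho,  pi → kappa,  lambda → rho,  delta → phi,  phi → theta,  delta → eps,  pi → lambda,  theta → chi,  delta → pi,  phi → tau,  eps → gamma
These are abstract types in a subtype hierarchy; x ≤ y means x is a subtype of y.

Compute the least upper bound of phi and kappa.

Common upper bounds of {phi, kappa}: chi, rho, tau.
The least among these is tau.

tau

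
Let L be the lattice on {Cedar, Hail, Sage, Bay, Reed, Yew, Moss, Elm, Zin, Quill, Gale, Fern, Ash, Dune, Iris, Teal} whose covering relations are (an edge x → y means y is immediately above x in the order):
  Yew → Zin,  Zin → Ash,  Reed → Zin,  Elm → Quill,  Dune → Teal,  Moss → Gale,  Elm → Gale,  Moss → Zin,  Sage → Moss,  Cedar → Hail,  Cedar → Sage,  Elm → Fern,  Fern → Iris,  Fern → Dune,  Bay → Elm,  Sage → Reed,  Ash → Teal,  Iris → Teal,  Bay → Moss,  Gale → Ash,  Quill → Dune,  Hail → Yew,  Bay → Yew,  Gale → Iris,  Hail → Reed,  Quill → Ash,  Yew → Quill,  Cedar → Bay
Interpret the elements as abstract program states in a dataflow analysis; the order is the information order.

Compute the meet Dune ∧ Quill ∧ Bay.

Bay

Common lower bounds of {Dune, Quill, Bay}: Bay, Cedar.
The greatest among these is Bay.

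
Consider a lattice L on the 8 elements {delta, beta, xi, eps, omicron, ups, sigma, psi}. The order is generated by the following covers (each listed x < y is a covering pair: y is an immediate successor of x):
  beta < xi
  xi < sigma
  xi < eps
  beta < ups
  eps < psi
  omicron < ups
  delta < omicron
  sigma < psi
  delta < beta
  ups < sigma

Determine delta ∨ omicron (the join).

omicron

Common upper bounds of {delta, omicron}: omicron, psi, sigma, ups.
The least among these is omicron.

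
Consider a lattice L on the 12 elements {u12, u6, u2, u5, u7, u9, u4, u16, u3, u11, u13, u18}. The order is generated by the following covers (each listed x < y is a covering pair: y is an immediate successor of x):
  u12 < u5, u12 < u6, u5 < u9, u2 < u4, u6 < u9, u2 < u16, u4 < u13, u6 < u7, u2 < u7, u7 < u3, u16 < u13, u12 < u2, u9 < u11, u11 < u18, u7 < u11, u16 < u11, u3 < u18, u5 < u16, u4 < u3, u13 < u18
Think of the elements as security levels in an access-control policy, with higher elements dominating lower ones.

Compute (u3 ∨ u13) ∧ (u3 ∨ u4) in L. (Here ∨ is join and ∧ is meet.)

u3 ∨ u13 = u18
u3 ∨ u4 = u3
u18 ∧ u3 = u3

u3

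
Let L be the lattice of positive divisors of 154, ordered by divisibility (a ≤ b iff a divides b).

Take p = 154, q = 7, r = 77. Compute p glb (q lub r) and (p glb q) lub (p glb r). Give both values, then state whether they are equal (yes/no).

77; 77; yes

q lub r = 77, so p glb (q lub r) = 154 glb 77 = 77.
p glb q = 7 and p glb r = 77, so (p glb q) lub (p glb r) = 7 lub 77 = 77.
Equal: yes.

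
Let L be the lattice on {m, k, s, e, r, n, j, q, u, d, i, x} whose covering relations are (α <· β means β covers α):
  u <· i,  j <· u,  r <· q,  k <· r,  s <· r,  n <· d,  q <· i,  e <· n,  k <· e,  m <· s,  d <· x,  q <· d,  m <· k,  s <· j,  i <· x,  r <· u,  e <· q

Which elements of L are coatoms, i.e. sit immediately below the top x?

d, i

The coatoms are exactly the elements covered by x: d, i.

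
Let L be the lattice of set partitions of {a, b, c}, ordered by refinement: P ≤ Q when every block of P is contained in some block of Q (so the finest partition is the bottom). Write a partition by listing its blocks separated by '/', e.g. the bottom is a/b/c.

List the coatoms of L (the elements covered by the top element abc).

The coatoms are exactly the elements covered by abc: a/bc, ab/c, ac/b.

a/bc, ab/c, ac/b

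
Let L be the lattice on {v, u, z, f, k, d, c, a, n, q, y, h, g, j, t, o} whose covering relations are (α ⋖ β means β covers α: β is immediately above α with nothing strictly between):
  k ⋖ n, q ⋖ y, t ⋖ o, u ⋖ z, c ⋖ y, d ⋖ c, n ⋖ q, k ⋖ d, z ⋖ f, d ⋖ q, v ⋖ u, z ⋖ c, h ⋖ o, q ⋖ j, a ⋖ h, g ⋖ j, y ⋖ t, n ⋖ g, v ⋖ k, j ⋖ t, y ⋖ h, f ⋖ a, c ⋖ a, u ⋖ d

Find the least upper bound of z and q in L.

Common upper bounds of {z, q}: h, o, t, y.
The least among these is y.

y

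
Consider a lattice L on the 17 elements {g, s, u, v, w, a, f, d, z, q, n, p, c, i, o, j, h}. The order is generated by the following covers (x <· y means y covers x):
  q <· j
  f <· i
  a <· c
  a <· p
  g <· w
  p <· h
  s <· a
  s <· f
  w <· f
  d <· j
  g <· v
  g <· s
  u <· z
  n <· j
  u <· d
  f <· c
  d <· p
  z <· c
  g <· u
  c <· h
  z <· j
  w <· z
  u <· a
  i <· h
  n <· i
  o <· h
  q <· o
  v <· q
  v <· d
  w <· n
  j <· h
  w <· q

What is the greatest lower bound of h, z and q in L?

w

Common lower bounds of {h, z, q}: g, w.
The greatest among these is w.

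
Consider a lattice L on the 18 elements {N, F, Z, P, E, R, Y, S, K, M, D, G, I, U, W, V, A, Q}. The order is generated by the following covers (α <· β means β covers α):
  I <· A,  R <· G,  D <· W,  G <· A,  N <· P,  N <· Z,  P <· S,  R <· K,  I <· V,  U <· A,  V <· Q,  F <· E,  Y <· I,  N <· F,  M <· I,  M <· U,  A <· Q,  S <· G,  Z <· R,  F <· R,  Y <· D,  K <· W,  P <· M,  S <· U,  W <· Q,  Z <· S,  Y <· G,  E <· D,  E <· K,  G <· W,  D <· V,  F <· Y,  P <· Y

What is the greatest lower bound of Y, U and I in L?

P

Common lower bounds of {Y, U, I}: N, P.
The greatest among these is P.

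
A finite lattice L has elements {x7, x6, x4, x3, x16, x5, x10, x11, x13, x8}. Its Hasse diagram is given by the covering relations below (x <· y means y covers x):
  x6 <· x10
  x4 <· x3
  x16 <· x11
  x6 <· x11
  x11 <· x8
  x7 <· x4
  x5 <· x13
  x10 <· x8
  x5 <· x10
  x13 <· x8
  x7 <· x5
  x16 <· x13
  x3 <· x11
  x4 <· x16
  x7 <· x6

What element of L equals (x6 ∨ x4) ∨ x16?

x11

x6 ∨ x4 = x11
x11 ∨ x16 = x11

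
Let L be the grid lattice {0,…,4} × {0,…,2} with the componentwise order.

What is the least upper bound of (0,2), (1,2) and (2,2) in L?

(2,2)

In a product of chains, the join is componentwise max, giving (2,2).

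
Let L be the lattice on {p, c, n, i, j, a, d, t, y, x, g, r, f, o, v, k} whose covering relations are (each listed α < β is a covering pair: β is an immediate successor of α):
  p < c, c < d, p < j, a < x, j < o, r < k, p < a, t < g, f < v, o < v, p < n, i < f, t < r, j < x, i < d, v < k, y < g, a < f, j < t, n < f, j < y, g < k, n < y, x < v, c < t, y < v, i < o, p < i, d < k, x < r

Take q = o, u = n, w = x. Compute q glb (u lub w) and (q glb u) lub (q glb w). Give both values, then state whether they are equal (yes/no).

u lub w = v, so q glb (u lub w) = o glb v = o.
q glb u = p and q glb w = j, so (q glb u) lub (q glb w) = p lub j = j.
Equal: no.

o; j; no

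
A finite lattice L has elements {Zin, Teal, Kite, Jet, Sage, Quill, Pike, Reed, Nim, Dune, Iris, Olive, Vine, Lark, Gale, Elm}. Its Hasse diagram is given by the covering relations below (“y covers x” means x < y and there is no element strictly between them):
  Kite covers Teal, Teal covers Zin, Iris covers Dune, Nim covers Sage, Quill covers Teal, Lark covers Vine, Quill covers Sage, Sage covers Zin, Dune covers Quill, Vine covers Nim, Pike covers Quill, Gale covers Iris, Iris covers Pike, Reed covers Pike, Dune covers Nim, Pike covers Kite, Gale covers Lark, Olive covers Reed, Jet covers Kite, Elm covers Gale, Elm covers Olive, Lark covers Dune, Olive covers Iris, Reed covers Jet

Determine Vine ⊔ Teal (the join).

Common upper bounds of {Vine, Teal}: Elm, Gale, Lark.
The least among these is Lark.

Lark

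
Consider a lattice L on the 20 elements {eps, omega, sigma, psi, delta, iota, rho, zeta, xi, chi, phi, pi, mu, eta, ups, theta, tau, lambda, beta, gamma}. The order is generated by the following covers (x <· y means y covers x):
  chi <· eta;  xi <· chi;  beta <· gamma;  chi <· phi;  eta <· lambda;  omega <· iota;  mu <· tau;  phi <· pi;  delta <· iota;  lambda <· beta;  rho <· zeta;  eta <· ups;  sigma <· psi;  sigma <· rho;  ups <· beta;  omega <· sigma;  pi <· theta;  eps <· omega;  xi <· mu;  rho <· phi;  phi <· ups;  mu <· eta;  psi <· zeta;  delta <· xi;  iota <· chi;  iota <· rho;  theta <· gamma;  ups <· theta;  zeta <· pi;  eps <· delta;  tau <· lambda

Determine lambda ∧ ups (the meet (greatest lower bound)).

eta

Common lower bounds of {lambda, ups}: chi, delta, eps, eta, iota, mu, omega, xi.
The greatest among these is eta.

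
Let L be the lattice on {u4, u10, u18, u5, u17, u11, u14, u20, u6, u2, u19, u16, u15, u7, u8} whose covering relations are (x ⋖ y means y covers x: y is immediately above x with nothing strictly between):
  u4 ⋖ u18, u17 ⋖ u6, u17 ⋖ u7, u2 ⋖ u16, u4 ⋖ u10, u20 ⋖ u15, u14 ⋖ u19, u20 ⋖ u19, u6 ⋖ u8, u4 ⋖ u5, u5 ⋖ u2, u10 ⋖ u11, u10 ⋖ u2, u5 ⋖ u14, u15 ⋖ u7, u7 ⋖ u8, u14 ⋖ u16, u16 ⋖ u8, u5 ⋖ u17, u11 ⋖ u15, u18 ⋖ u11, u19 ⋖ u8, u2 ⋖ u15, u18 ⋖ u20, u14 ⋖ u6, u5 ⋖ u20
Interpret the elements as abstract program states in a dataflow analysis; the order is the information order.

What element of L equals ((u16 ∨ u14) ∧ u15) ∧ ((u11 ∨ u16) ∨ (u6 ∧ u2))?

u2

u16 ∨ u14 = u16
u16 ∧ u15 = u2
u11 ∨ u16 = u8
u6 ∧ u2 = u5
u8 ∨ u5 = u8
u2 ∧ u8 = u2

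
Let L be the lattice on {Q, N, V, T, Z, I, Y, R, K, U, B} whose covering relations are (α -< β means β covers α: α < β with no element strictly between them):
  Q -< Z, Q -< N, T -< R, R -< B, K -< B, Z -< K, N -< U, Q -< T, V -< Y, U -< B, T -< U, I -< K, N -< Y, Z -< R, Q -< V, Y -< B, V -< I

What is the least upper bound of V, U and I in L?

B

Common upper bounds of {V, U, I}: B.
The least among these is B.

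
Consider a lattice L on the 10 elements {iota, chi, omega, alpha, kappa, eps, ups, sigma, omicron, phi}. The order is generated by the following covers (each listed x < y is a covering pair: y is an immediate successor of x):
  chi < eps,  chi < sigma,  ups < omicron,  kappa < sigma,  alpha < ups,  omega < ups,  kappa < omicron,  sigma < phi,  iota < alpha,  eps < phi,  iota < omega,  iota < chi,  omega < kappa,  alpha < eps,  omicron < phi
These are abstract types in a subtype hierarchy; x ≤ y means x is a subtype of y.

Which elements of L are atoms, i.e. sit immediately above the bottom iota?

The atoms are exactly the elements that cover iota: alpha, chi, omega.

alpha, chi, omega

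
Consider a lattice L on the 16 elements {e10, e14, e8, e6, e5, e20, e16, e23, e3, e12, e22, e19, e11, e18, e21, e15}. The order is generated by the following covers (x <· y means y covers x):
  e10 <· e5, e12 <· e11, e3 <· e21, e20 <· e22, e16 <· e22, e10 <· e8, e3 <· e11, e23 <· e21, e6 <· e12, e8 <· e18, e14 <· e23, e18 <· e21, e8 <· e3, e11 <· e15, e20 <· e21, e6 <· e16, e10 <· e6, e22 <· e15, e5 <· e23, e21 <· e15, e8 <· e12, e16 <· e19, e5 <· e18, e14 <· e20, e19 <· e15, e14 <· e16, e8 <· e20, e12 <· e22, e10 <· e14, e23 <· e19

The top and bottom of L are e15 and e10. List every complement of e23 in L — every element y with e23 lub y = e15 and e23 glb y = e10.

e11, e12

Need y with e23 ∨ y = e15 and e23 ∧ y = e10.
Checking each element gives: e11, e12.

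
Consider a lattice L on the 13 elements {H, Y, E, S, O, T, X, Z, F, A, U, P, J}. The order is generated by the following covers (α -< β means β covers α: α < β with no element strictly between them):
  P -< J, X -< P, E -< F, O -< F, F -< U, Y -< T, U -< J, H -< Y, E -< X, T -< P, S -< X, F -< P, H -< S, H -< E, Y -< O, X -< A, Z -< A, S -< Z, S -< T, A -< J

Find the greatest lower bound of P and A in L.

Common lower bounds of {P, A}: E, H, S, X.
The greatest among these is X.

X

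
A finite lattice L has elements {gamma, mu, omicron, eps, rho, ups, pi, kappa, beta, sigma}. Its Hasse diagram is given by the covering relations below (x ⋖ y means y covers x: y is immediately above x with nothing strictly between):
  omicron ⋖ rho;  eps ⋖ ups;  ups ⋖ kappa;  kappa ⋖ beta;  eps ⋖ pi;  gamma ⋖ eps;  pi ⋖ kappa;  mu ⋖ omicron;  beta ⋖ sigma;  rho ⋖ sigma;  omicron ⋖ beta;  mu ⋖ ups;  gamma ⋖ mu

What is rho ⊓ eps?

Common lower bounds of {rho, eps}: gamma.
The greatest among these is gamma.

gamma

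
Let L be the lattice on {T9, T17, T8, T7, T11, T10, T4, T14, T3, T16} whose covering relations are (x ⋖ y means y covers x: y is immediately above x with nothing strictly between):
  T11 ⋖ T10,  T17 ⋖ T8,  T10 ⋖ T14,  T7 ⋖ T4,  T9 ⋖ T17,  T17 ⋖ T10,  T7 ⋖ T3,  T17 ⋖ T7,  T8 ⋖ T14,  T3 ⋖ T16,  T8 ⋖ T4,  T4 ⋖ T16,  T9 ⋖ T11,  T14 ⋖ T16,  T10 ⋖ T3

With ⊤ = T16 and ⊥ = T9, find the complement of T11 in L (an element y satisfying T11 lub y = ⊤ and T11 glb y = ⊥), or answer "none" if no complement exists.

T4

Need y with T11 ∨ y = T16 and T11 ∧ y = T9.
Checking each element gives: T4.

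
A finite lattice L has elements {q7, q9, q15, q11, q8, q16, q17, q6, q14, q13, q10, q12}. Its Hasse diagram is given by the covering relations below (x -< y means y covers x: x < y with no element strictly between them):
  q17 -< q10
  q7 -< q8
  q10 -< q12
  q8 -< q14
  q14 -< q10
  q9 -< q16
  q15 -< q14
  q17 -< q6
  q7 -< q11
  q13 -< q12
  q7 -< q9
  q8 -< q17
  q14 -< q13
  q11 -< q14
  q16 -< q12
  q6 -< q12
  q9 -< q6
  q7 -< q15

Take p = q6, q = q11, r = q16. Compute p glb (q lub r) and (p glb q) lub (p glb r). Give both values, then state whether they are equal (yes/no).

q lub r = q12, so p glb (q lub r) = q6 glb q12 = q6.
p glb q = q7 and p glb r = q9, so (p glb q) lub (p glb r) = q7 lub q9 = q9.
Equal: no.

q6; q9; no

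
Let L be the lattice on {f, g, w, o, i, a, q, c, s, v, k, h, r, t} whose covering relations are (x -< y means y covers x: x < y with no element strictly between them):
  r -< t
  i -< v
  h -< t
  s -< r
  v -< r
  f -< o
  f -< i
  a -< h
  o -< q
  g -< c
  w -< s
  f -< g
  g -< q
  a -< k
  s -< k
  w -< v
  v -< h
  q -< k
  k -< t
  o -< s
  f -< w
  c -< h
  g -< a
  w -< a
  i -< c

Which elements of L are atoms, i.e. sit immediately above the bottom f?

The atoms are exactly the elements that cover f: g, i, o, w.

g, i, o, w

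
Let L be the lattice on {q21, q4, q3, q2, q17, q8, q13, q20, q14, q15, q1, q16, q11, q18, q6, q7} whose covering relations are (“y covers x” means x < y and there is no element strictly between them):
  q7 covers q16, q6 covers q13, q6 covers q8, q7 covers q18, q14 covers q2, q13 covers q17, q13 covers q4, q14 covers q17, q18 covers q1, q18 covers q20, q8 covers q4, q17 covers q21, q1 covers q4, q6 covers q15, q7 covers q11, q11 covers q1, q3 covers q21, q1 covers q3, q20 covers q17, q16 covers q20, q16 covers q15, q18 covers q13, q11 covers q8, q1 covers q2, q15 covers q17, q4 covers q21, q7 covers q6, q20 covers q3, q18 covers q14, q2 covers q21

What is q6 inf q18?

Common lower bounds of {q6, q18}: q13, q17, q21, q4.
The greatest among these is q13.

q13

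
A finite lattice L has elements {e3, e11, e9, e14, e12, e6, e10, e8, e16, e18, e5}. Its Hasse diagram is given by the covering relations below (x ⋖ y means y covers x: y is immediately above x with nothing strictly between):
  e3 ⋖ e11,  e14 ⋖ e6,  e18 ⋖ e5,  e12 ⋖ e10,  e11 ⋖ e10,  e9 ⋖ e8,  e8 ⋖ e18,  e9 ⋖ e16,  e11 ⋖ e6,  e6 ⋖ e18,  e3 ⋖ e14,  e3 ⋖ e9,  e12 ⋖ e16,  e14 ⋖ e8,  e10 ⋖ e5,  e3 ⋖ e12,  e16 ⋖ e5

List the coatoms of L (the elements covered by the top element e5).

e10, e16, e18

The coatoms are exactly the elements covered by e5: e10, e16, e18.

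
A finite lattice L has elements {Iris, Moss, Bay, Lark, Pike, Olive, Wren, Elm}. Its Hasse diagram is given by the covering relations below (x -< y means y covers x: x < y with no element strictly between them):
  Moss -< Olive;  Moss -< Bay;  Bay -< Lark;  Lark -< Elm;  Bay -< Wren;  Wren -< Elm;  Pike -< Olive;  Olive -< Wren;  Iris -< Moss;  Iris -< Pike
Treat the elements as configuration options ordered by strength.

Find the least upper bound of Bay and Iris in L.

Common upper bounds of {Bay, Iris}: Bay, Elm, Lark, Wren.
The least among these is Bay.

Bay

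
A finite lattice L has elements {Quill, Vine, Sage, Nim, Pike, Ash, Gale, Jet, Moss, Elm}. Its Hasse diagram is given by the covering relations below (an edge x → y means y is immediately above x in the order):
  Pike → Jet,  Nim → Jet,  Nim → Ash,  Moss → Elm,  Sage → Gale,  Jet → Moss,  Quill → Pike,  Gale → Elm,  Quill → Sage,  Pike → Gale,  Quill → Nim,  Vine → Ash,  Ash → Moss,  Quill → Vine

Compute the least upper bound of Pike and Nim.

Jet

Common upper bounds of {Pike, Nim}: Elm, Jet, Moss.
The least among these is Jet.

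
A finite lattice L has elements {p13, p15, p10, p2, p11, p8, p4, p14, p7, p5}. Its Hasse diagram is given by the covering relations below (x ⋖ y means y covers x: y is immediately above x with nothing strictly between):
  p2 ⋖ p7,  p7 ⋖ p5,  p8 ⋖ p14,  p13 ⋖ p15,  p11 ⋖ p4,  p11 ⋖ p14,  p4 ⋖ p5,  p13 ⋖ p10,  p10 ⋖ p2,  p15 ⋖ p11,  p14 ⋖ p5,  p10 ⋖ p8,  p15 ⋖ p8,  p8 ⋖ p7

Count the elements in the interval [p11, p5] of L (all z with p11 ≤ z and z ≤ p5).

4

The interval [p11, p5] = {p11, p14, p4, p5}, which has 4 elements.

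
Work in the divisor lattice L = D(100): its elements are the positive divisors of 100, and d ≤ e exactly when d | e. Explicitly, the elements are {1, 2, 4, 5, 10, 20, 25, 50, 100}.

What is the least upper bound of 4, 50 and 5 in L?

100

In the divisibility order, the join is the least common multiple: lcm(4, 50, 5) = 100.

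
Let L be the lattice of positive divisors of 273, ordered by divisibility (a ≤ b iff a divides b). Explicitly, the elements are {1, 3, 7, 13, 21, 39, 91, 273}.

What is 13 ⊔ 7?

91

In the divisibility order, the join is the least common multiple: lcm(13, 7) = 91.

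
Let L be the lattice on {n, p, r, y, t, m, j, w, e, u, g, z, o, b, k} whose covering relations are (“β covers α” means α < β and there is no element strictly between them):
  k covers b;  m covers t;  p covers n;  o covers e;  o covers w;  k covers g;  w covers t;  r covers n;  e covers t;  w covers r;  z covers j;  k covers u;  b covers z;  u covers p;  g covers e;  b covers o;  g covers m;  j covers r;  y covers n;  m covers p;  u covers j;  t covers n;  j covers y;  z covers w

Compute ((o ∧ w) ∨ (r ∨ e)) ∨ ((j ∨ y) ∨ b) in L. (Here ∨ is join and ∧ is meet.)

o ∧ w = w
r ∨ e = o
w ∨ o = o
j ∨ y = j
j ∨ b = b
o ∨ b = b

b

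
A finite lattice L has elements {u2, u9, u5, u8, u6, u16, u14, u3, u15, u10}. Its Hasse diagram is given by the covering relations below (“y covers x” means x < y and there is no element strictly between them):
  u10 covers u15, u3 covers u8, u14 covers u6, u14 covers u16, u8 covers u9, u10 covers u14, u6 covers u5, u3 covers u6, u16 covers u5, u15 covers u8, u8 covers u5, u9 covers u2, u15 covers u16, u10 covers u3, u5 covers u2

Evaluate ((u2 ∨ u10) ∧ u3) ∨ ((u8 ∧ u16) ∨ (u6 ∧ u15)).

u2 ∨ u10 = u10
u10 ∧ u3 = u3
u8 ∧ u16 = u5
u6 ∧ u15 = u5
u5 ∨ u5 = u5
u3 ∨ u5 = u3

u3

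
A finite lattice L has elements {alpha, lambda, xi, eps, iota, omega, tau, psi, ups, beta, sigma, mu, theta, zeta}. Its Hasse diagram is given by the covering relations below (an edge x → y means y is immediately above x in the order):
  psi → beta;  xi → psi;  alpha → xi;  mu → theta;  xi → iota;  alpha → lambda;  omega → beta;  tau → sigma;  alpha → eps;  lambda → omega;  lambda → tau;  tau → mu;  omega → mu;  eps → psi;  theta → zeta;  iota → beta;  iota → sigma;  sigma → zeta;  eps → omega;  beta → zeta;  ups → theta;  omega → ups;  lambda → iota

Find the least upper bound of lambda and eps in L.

Common upper bounds of {lambda, eps}: beta, mu, omega, theta, ups, zeta.
The least among these is omega.

omega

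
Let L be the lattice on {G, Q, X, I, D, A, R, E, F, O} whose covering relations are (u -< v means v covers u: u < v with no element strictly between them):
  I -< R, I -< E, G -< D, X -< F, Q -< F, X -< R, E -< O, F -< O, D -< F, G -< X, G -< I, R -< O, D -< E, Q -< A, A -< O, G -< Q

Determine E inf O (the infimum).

E

Common lower bounds of {E, O}: D, E, G, I.
The greatest among these is E.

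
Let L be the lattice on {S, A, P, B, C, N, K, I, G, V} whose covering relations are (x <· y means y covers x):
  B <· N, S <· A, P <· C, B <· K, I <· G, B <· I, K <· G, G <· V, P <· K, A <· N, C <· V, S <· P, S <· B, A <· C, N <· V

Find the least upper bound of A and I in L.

V

Common upper bounds of {A, I}: V.
The least among these is V.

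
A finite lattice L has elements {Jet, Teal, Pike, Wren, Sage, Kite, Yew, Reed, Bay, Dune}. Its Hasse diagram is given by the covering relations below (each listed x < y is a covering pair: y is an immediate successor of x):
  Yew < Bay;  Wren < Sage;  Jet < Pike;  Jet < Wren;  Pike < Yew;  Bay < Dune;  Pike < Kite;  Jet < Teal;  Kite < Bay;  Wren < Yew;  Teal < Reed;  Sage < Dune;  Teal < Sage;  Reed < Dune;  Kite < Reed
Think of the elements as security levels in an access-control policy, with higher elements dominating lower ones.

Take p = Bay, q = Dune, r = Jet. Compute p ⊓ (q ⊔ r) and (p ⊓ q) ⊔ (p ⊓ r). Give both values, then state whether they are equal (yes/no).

q ⊔ r = Dune, so p ⊓ (q ⊔ r) = Bay ⊓ Dune = Bay.
p ⊓ q = Bay and p ⊓ r = Jet, so (p ⊓ q) ⊔ (p ⊓ r) = Bay ⊔ Jet = Bay.
Equal: yes.

Bay; Bay; yes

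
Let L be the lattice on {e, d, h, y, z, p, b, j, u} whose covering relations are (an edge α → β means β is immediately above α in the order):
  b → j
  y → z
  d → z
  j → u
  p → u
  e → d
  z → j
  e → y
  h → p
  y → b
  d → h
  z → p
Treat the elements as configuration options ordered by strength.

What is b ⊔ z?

Common upper bounds of {b, z}: j, u.
The least among these is j.

j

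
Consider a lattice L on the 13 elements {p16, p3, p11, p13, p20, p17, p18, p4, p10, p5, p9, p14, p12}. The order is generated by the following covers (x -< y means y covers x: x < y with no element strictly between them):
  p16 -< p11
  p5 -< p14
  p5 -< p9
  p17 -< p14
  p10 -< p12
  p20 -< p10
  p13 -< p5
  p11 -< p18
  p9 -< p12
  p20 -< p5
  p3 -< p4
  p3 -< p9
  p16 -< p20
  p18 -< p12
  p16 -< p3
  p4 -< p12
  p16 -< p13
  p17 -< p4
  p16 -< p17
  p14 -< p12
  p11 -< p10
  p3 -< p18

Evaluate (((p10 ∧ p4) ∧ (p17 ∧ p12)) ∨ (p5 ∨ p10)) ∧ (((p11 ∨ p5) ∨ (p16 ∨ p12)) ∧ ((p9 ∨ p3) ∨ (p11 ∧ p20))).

p10 ∧ p4 = p16
p17 ∧ p12 = p17
p16 ∧ p17 = p16
p5 ∨ p10 = p12
p16 ∨ p12 = p12
p11 ∨ p5 = p12
p16 ∨ p12 = p12
p12 ∨ p12 = p12
p9 ∨ p3 = p9
p11 ∧ p20 = p16
p9 ∨ p16 = p9
p12 ∧ p9 = p9
p12 ∧ p9 = p9

p9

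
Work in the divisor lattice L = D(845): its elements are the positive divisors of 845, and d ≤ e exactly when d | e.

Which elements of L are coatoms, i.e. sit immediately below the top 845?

The coatoms are exactly the elements covered by 845: 169, 65.

169, 65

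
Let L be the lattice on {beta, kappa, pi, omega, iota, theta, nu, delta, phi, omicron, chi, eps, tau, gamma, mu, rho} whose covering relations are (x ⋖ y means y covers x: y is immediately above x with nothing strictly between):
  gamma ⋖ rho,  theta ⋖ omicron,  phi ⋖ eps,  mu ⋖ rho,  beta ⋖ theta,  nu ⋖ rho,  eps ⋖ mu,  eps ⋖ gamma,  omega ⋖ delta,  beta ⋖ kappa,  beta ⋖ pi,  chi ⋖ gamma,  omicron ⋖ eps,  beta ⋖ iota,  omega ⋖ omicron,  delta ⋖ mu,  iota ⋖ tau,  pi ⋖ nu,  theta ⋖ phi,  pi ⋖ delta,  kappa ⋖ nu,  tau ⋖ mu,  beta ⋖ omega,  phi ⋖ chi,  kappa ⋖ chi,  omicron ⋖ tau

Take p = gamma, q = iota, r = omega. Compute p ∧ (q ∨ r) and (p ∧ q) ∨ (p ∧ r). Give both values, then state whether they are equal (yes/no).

omicron; omega; no

q ∨ r = tau, so p ∧ (q ∨ r) = gamma ∧ tau = omicron.
p ∧ q = beta and p ∧ r = omega, so (p ∧ q) ∨ (p ∧ r) = beta ∨ omega = omega.
Equal: no.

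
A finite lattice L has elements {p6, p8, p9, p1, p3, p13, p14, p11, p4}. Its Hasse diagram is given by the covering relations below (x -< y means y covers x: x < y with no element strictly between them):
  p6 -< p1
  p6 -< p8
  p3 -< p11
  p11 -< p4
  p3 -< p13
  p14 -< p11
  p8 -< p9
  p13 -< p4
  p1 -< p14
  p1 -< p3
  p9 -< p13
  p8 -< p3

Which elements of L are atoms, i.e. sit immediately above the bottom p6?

The atoms are exactly the elements that cover p6: p1, p8.

p1, p8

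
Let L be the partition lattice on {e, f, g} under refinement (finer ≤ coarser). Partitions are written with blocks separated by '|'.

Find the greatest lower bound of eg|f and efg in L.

eg|f

Common lower bounds of {eg|f, efg}: eg|f, e|f|g.
The greatest among these is eg|f.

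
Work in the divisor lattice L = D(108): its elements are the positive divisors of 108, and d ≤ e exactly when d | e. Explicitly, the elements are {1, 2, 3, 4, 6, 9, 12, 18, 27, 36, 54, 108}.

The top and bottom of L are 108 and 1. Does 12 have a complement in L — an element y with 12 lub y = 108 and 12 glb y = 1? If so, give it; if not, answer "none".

For every candidate y, either 12 ∨ y ≠ 108 or 12 ∧ y ≠ 1; no complement exists.

none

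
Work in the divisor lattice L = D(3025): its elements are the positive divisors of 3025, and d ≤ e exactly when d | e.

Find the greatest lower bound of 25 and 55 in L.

In the divisibility order, the meet is the greatest common divisor: gcd(25, 55) = 5.

5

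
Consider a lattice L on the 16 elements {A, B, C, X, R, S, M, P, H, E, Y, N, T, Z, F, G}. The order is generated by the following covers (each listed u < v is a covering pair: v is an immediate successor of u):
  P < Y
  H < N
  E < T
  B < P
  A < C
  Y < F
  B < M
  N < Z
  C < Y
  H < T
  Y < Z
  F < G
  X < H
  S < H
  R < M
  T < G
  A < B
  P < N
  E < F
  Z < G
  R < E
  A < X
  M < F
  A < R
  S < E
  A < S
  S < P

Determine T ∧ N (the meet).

H

Common lower bounds of {T, N}: A, H, S, X.
The greatest among these is H.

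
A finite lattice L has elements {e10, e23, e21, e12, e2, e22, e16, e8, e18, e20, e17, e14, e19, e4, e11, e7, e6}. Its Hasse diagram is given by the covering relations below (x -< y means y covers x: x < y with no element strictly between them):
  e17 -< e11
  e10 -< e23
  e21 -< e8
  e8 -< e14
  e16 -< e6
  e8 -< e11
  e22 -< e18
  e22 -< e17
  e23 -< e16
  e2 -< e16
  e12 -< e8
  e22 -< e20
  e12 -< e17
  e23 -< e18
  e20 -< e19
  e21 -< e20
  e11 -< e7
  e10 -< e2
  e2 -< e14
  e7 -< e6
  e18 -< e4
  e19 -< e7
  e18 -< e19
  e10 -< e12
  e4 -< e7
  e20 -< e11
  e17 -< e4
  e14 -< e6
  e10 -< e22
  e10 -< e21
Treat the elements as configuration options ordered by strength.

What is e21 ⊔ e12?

Common upper bounds of {e21, e12}: e11, e14, e6, e7, e8.
The least among these is e8.

e8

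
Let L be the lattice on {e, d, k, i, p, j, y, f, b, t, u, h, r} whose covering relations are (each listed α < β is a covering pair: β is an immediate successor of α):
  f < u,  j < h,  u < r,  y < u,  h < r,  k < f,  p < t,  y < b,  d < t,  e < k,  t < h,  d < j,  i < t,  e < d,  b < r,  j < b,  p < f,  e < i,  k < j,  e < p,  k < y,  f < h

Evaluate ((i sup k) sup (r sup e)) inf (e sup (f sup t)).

i ∨ k = h
r ∨ e = r
h ∨ r = r
f ∨ t = h
e ∨ h = h
r ∧ h = h

h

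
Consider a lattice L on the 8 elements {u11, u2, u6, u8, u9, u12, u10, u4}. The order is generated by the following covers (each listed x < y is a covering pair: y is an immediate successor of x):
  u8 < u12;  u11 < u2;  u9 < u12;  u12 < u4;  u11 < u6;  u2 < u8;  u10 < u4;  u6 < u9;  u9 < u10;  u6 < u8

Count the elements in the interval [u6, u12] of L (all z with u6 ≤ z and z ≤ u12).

The interval [u6, u12] = {u12, u6, u8, u9}, which has 4 elements.

4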